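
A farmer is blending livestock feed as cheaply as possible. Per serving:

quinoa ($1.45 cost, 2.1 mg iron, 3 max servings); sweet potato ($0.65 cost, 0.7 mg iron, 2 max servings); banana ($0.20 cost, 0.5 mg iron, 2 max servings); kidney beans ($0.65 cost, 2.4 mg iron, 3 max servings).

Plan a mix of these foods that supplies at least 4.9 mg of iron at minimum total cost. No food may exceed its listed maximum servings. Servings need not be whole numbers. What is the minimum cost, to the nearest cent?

$1.33

Cost per mg of iron: kidney beans $0.2708, banana $0.4000, quinoa $0.6905, sweet potato $0.9286.
Take 2.042 servings of kidney beans: +4.9 mg iron for $1.33 (total $1.33, still need 0.0 mg).
Filling from the cheapest source first is optimal under one linear minimum: $1.33.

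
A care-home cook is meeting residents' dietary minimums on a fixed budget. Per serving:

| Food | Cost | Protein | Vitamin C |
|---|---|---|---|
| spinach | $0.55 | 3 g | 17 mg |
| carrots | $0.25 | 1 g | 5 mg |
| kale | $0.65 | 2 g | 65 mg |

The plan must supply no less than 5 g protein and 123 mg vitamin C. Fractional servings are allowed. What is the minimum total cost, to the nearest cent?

At the optimum either one food covers both requirements or two foods hit both targets exactly; no other combination can be cheaper.
spinach only: max(5/3, 123/17) = 7.235 servings → $3.98.
carrots only: max(5/1, 123/5) = 24.6 servings → $6.15.
kale only: max(5/2, 123/65) = 2.5 servings → $1.62.
spinach + carrots with both targets exact would need a negative amount; discard.
spinach + kale with both tight: 0.4907 servings and 1.764 servings → $1.42.
carrots + kale with both tight: 1.436 servings and 1.782 servings → $1.52.
Cheapest feasible corner: $1.42.

$1.42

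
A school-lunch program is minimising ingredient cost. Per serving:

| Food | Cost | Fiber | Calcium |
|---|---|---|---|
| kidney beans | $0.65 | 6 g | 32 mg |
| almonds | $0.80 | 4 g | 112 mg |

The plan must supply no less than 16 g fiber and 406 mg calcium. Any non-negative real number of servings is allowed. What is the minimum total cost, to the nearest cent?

$3.03

With two linear requirements the optimum uses one or two foods; enumerate the corners.
kidney beans only: max(16/6, 406/32) = 12.69 servings → $8.25.
almonds only: max(16/4, 406/112) = 4 servings → $3.20.
kidney beans + almonds with both tight: 0.3088 servings and 3.537 servings → $3.03.
The minimum over all feasible corners is $3.03.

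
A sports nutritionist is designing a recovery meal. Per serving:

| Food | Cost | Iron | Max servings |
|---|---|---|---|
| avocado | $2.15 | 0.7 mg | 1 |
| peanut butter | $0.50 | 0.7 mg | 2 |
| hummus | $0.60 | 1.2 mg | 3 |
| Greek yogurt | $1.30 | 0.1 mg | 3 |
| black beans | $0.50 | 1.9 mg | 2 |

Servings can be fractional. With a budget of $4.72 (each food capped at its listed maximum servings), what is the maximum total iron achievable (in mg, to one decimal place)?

Iron per dollar: black beans 3.8, hummus 2, peanut butter 1.4, avocado 0.3256, Greek yogurt 0.07692.
Take 2 servings of black beans: spends $1.00, +3.8 mg iron (running total 3.8 mg).
Take 3 servings of hummus: spends $1.80, +3.6 mg iron (running total 7.4 mg).
Take 2 servings of peanut butter: spends $1.00, +1.4 mg iron (running total 8.8 mg).
Take 0.4279 servings of avocado: spends $0.92, +0.3 mg iron (running total 9.1 mg).
Filling greedily by iron-per-dollar is optimal for one linear limit, giving 9.1 mg.

9.1 mg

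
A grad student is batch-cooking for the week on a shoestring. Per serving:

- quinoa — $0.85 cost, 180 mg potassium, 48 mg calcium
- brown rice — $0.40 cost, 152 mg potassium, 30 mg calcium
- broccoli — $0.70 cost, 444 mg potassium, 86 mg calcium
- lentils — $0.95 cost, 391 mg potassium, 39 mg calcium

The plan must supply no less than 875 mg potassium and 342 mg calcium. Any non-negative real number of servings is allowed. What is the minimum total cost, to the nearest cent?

$2.78

This is a tiny linear program; its minimum lies at a vertex of the feasible set. List the vertices and price them.
quinoa only: max(875/180, 342/48) = 7.125 servings → $6.06.
brown rice only: max(875/152, 342/30) = 11.4 servings → $4.56.
broccoli only: max(875/444, 342/86) = 3.977 servings → $2.78.
lentils only: max(875/391, 342/39) = 8.769 servings → $8.33.
quinoa + brown rice: the both-tight solution has a negative serving — not a feasible corner.
quinoa + broccoli: the both-tight solution has a negative serving — not a feasible corner.
quinoa + lentils: intersection lies outside the first quadrant.
brown rice + broccoli: intersection lies outside the first quadrant.
brown rice + lentils: the both-tight solution has a negative serving — not a feasible corner.
broccoli + lentils with both targets exact would need a negative amount; discard.
The minimum over all feasible corners is $2.78.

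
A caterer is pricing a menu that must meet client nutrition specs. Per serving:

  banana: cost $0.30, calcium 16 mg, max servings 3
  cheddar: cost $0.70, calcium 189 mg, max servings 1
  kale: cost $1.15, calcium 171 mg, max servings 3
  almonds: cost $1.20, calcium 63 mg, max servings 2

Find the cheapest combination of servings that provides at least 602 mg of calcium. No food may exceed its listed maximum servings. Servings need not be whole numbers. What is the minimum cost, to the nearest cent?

$3.48

Cost per mg of calcium: cheddar $0.0037, kale $0.0067, banana $0.0187, almonds $0.0190.
Take 1 serving of cheddar: +189.0 mg calcium for $0.70 (total $0.70, still need 413.0 mg).
Take 2.415 servings of kale: +413.0 mg calcium for $2.78 (total $3.48, still need 0.0 mg).
Filling from the cheapest source first is optimal under one linear minimum: $3.48.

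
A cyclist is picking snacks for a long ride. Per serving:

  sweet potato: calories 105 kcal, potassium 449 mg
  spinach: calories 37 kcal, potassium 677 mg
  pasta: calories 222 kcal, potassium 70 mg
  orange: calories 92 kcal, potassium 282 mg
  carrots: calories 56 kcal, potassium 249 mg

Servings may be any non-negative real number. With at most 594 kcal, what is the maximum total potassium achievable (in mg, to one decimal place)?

Potassium per kcal: spinach 18.3, carrots 4.446, sweet potato 4.276, orange 3.065, pasta 0.3153.
With no serving limits, spend the whole calories allowance on spinach: 594 kcal / 37 kcal × 677 mg = 10868.6 mg.

10868.6 mg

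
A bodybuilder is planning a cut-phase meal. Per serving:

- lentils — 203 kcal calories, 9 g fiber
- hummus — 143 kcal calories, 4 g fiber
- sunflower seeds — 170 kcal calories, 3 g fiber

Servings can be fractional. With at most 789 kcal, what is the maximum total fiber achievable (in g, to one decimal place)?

35.0 g

Fiber per kcal: lentils 0.04433, hummus 0.02797, sunflower seeds 0.01765.
With no serving limits, spend the whole calories allowance on lentils: 789 kcal / 203 kcal × 9 g = 35.0 g.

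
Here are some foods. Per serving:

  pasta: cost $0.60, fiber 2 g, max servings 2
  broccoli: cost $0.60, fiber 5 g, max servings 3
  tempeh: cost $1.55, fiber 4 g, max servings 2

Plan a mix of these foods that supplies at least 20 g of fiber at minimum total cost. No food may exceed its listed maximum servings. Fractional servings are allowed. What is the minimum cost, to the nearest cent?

Cost per g of fiber: broccoli $0.1200, pasta $0.3000, tempeh $0.3875.
Take 3 servings of broccoli: +15.0 g fiber for $1.80 (total $1.80, still need 5.0 g).
Take 2 servings of pasta: +4.0 g fiber for $1.20 (total $3.00, still need 1.0 g).
Take 0.25 servings of tempeh: +1.0 g fiber for $0.39 (total $3.39, still need 0.0 g).
Greedy by cheapest-per-g is optimal for a single linear constraint, so the minimum cost is $3.39.

$3.39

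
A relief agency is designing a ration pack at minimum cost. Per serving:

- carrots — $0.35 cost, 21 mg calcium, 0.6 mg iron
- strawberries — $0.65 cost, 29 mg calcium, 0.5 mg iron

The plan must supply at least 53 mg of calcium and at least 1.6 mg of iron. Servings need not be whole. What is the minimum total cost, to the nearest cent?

carrots only: max(53/21, 1.6/0.6) = 2.667 servings → $0.93.
strawberries only: max(53/29, 1.6/0.5) = 3.2 servings → $2.08.
carrots + strawberries: intersection lies outside the first quadrant.
Cheapest feasible corner: $0.93.

$0.93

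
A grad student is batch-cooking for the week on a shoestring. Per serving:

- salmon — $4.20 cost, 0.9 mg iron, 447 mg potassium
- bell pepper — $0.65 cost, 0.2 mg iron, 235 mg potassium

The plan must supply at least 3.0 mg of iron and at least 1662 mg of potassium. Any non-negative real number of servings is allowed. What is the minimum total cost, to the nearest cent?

A basic optimal solution has at most two foods positive. Try each food alone and each pair with both targets met exactly.
salmon only: max(3.0/0.9, 1662/447) = 3.718 servings → $15.62.
bell pepper only: max(3.0/0.2, 1662/235) = 15 servings → $9.75.
salmon + bell pepper with both tight: 3.052 servings and 1.268 servings → $13.64.
Cheapest feasible corner: $9.75.

$9.75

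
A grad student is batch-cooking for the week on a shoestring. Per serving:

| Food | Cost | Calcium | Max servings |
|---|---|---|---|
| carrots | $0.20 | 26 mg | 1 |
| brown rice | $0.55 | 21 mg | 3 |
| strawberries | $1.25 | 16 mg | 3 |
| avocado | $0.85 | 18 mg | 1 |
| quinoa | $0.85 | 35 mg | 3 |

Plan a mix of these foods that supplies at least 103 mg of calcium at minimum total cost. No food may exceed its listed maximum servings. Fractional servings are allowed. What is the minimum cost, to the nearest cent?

$2.07

Cost per mg of calcium: carrots $0.0077, quinoa $0.0243, brown rice $0.0262, avocado $0.0472, strawberries $0.0781.
Take 1 serving of carrots: +26.0 mg calcium for $0.20 (total $0.20, still need 77.0 mg).
Take 2.2 servings of quinoa: +77.0 mg calcium for $1.87 (total $2.07, still need 0.0 mg).
Filling from the cheapest source first is optimal under one linear minimum: $2.07.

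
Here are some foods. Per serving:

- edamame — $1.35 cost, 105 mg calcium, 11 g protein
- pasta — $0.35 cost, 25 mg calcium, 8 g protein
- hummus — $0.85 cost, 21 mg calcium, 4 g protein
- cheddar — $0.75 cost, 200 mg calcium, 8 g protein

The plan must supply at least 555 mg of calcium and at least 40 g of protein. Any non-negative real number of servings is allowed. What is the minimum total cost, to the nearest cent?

$2.73

Compare the cost at each extreme point of the feasible region.
edamame only: max(555/105, 40/11) = 5.286 servings → $7.14.
pasta only: max(555/25, 40/8) = 22.2 servings → $7.77.
hummus only: max(555/21, 40/4) = 26.43 servings → $22.46.
cheddar only: max(555/200, 40/8) = 5 servings → $3.75.
edamame + pasta: the both-tight solution has a negative serving — not a feasible corner.
edamame + hummus: the both-tight solution has a negative serving — not a feasible corner.
edamame + cheddar with both tight: 2.618 servings and 1.401 servings → $4.58.
pasta + hummus with both targets exact would need a negative amount; discard.
pasta + cheddar with both tight: 2.543 servings and 2.457 servings → $2.73.
hummus + cheddar with both tight: 5.633 servings and 2.184 servings → $6.43.
So the least-cost plan costs $2.73.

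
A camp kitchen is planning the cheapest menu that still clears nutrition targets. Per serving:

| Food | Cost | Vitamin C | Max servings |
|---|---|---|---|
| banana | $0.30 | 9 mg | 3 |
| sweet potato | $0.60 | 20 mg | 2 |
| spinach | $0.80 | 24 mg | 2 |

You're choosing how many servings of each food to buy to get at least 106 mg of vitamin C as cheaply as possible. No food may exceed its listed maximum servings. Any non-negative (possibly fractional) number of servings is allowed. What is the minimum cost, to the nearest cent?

Cost per mg of vitamin C: sweet potato $0.0300, banana $0.0333, spinach $0.0333.
Take 2 servings of sweet potato: +40.0 mg vitamin C for $1.20 (total $1.20, still need 66.0 mg).
Take 3 servings of banana: +27.0 mg vitamin C for $0.90 (total $2.10, still need 39.0 mg).
Take 1.625 servings of spinach: +39.0 mg vitamin C for $1.30 (total $3.40, still need 0.0 mg).
Filling from the cheapest source first is optimal under one linear minimum: $3.40.

$3.40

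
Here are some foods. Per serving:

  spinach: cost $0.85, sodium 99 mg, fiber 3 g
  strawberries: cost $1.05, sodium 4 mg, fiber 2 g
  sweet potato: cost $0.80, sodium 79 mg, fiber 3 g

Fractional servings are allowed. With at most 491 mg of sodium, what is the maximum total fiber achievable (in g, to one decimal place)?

245.5 g

Fiber per mg sodium: strawberries 0.5, sweet potato 0.03797, spinach 0.0303.
With no serving limits, spend the whole sodium allowance on strawberries: 491 mg / 4 mg × 2 g = 245.5 g.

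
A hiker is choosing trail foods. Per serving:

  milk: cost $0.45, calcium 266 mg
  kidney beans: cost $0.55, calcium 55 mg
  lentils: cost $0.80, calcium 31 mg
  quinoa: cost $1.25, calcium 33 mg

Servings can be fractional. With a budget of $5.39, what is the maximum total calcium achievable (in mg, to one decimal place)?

Calcium per dollar: milk 591.1, kidney beans 100, lentils 38.75, quinoa 26.4.
With no serving limits, spend the whole cost allowance on milk: $5.39 / $0.45 × 266 mg = 3186.1 mg.

3186.1 mg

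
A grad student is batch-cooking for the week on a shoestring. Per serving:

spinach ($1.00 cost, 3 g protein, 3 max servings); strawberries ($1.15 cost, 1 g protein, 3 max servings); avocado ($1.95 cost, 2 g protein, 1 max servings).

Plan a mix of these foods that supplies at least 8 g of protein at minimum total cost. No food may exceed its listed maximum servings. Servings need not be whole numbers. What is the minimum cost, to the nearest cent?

Cost per g of protein: spinach $0.3333, avocado $0.9750, strawberries $1.1500.
Take 2.667 servings of spinach: +8.0 g protein for $2.67 (total $2.67, still need 0.0 g).
Greedy by cheapest-per-g is optimal for a single linear constraint, so the minimum cost is $2.67.

$2.67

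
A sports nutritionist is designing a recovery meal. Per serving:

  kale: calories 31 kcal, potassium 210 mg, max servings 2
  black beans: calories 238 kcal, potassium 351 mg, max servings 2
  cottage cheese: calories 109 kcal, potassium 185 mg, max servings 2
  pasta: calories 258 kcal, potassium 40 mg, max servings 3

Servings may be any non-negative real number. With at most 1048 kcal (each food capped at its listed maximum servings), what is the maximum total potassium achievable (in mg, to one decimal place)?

Potassium per kcal: kale 6.774, cottage cheese 1.697, black beans 1.475, pasta 0.155.
Take 2 servings of kale: uses 62 kcal, +420.0 mg potassium (running total 420.0 mg).
Take 2 servings of cottage cheese: uses 218 kcal, +370.0 mg potassium (running total 790.0 mg).
Take 2 servings of black beans: uses 476 kcal, +702.0 mg potassium (running total 1492.0 mg).
Take 1.132 servings of pasta: uses 292 kcal, +45.3 mg potassium (running total 1537.3 mg).
Filling greedily by potassium-per-kcal is optimal for one linear limit, giving 1537.3 mg.

1537.3 mg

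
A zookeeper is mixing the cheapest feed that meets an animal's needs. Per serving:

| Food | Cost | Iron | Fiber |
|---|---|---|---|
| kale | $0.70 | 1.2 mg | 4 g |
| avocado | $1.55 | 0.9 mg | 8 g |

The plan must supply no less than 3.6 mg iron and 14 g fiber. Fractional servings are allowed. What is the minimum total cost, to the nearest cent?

$2.45

kale only: max(3.6/1.2, 14/4) = 3.5 servings → $2.45.
avocado only: max(3.6/0.9, 14/8) = 4 servings → $6.20.
kale + avocado with both tight: 2.7 servings and 0.4 servings → $2.51.
Cheapest feasible corner: $2.45.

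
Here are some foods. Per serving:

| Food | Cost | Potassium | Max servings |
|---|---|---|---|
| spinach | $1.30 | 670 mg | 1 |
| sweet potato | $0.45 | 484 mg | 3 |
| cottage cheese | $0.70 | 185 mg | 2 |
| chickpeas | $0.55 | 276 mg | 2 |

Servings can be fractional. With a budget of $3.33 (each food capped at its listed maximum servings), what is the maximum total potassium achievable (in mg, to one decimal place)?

Potassium per dollar: sweet potato 1076, spinach 515.4, chickpeas 501.8, cottage cheese 264.3.
Take 3 servings of sweet potato: spends $1.35, +1452.0 mg potassium (running total 1452.0 mg).
Take 1 serving of spinach: spends $1.30, +670.0 mg potassium (running total 2122.0 mg).
Take 1.236 servings of chickpeas: spends $0.68, +341.2 mg potassium (running total 2463.2 mg).
Filling greedily by potassium-per-dollar is optimal for one linear limit, giving 2463.2 mg.

2463.2 mg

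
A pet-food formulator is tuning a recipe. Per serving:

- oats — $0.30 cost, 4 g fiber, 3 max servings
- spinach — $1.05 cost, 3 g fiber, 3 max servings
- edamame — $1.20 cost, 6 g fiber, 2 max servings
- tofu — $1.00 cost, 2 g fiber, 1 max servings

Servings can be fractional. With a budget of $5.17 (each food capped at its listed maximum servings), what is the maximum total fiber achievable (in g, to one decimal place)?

29.3 g

Fiber per dollar: oats 13.33, edamame 5, spinach 2.857, tofu 2.
Take 3 servings of oats: spends $0.90, +12.0 g fiber (running total 12.0 g).
Take 2 servings of edamame: spends $2.40, +12.0 g fiber (running total 24.0 g).
Take 1.781 servings of spinach: spends $1.87, +5.3 g fiber (running total 29.3 g).
Greedy by best ratio exhausts the cost allowance optimally: 29.3 g.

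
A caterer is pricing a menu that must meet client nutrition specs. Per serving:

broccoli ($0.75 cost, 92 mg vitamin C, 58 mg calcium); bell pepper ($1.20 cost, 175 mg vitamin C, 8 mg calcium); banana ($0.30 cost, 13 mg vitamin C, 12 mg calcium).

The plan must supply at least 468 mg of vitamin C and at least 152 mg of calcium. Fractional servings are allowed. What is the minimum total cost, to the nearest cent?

$3.50

Compare the cost at each extreme point of the feasible region.
broccoli only: max(468/92, 152/58) = 5.087 servings → $3.82.
bell pepper only: max(468/175, 152/8) = 19 servings → $22.80.
banana only: max(468/13, 152/12) = 36 servings → $10.80.
broccoli + bell pepper with both tight: 2.428 servings and 1.398 servings → $3.50.
broccoli + banana: intersection lies outside the first quadrant.
bell pepper + banana with both tight: 1.824 servings and 11.45 servings → $5.62.
The minimum over all feasible corners is $3.50.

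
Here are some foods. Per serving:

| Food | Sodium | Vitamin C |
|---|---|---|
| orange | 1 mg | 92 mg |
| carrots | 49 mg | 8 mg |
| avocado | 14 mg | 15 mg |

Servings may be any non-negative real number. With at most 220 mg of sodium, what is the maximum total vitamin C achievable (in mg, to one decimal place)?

Vitamin C per mg sodium: orange 92, avocado 1.071, carrots 0.1633.
With no serving limits, spend the whole sodium allowance on orange: 220 mg / 1 mg × 92 mg = 20240.0 mg.

20240.0 mg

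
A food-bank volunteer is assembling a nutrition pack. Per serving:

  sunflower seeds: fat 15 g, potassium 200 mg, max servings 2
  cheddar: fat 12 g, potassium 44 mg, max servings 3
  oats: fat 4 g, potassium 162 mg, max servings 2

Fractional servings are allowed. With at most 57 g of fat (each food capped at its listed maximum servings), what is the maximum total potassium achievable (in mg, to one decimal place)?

793.7 mg

Potassium per g fat: oats 40.5, sunflower seeds 13.33, cheddar 3.667.
Take 2 servings of oats: uses 8 g fat, +324.0 mg potassium (running total 324.0 mg).
Take 2 servings of sunflower seeds: uses 30 g fat, +400.0 mg potassium (running total 724.0 mg).
Take 1.583 servings of cheddar: uses 19 g fat, +69.7 mg potassium (running total 793.7 mg).
Greedy by best ratio exhausts the fat allowance optimally: 793.7 mg.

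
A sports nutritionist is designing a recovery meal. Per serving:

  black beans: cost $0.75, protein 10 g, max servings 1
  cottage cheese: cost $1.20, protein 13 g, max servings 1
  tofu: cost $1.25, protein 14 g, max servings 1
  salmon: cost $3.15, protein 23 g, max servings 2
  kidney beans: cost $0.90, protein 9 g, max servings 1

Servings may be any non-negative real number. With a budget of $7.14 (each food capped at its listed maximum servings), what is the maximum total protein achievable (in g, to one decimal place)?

68.2 g

Protein per dollar: black beans 13.33, tofu 11.2, cottage cheese 10.83, kidney beans 10, salmon 7.302.
Take 1 serving of black beans: spends $0.75, +10.0 g protein (running total 10.0 g).
Take 1 serving of tofu: spends $1.25, +14.0 g protein (running total 24.0 g).
Take 1 serving of cottage cheese: spends $1.20, +13.0 g protein (running total 37.0 g).
Take 1 serving of kidney beans: spends $0.90, +9.0 g protein (running total 46.0 g).
Take 0.9651 servings of salmon: spends $3.04, +22.2 g protein (running total 68.2 g).
Greedy by best ratio exhausts the cost allowance optimally: 68.2 g.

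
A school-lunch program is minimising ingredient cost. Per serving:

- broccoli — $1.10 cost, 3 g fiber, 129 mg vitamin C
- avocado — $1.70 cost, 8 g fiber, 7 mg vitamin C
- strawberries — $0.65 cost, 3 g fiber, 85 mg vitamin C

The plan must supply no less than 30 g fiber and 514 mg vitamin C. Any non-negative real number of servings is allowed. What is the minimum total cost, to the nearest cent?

The cheapest plan sits at a corner of the feasible region — with two constraints it uses at most two foods.
broccoli only: max(30/3, 514/129) = 10 servings → $11.00.
avocado only: max(30/8, 514/7) = 73.43 servings → $124.83.
strawberries only: max(30/3, 514/85) = 10 servings → $6.50.
broccoli + avocado with both tight: 3.86 servings and 2.303 servings → $8.16.
broccoli + strawberries: intersection lies outside the first quadrant.
avocado + strawberries with both tight: 1.53 servings and 5.921 servings → $6.45.
So the least-cost plan costs $6.45.

$6.45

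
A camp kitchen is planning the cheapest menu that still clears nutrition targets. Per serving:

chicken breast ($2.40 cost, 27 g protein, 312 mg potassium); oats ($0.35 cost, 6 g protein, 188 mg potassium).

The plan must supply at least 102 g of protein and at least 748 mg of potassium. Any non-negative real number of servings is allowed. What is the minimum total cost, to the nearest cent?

$5.95

For a min-cost LP with two ≥-constraints, a basic feasible solution has at most two positive variables.
chicken breast only: max(102/27, 748/312) = 3.778 servings → $9.07.
oats only: max(102/6, 748/188) = 17 servings → $5.95.
chicken breast + oats with both targets exact would need a negative amount; discard.
Cheapest feasible corner: $5.95.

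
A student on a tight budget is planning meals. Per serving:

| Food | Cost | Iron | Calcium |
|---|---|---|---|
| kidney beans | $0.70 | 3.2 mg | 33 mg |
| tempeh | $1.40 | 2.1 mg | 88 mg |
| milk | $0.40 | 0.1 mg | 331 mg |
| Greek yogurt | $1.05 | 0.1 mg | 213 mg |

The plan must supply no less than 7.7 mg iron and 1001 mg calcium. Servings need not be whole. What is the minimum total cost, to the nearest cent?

This is a tiny linear program; its minimum lies at a vertex of the feasible set. List the vertices and price them.
kidney beans only: max(7.7/3.2, 1001/33) = 30.33 servings → $21.23.
tempeh only: max(7.7/2.1, 1001/88) = 11.38 servings → $15.93.
milk only: max(7.7/0.1, 1001/331) = 77 servings → $30.80.
Greek yogurt only: max(7.7/0.1, 1001/213) = 77 servings → $80.85.
kidney beans + tempeh: the both-tight solution has a negative serving — not a feasible corner.
kidney beans + milk with both tight: 2.319 servings and 2.793 servings → $2.74.
kidney beans + Greek yogurt with both tight: 2.27 servings and 4.348 servings → $6.15.
tempeh + milk with both tight: 3.568 servings and 2.076 servings → $5.83.
tempeh + Greek yogurt with both tight: 3.512 servings and 3.249 servings → $8.33.
milk + Greek yogurt: the both-tight solution has a negative serving — not a feasible corner.
The minimum over all feasible corners is $2.74.

$2.74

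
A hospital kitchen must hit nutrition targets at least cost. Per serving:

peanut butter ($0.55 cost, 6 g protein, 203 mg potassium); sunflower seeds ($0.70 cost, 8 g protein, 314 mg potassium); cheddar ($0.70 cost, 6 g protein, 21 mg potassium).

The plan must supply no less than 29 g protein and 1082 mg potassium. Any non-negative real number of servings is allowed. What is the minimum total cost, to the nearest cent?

$2.54

For a min-cost LP with two ≥-constraints, a basic feasible solution has at most two positive variables.
peanut butter only: max(29/6, 1082/203) = 5.33 servings → $2.93.
sunflower seeds only: max(29/8, 1082/314) = 3.625 servings → $2.54.
cheddar only: max(29/6, 1082/21) = 51.52 servings → $36.07.
peanut butter + sunflower seeds with both tight: 1.731 servings and 2.327 servings → $2.58.
peanut butter + cheddar: the both-tight solution has a negative serving — not a feasible corner.
sunflower seeds + cheddar with both tight: 3.428 servings and 0.2622 servings → $2.58.
Cheapest feasible corner: $2.54.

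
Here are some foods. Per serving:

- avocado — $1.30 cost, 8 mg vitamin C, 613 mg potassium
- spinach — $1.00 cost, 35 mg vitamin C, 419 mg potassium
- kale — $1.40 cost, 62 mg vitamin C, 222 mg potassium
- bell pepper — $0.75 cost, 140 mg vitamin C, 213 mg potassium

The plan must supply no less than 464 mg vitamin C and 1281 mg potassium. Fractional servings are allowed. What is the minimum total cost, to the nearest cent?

$3.69

At the optimum either one food covers both requirements or two foods hit both targets exactly; no other combination can be cheaper.
avocado only: max(464/8, 1281/613) = 58 servings → $75.40.
spinach only: max(464/35, 1281/419) = 13.26 servings → $13.26.
kale only: max(464/62, 1281/222) = 7.484 servings → $10.48.
bell pepper only: max(464/140, 1281/213) = 6.014 servings → $4.51.
avocado + spinach: intersection lies outside the first quadrant.
avocado + kale: intersection lies outside the first quadrant.
avocado + bell pepper with both tight: 0.9571 servings and 3.26 servings → $3.69.
spinach + kale with both targets exact would need a negative amount; discard.
spinach + bell pepper with both tight: 1.572 servings and 2.921 servings → $3.76.
kale + bell pepper with both tight: 4.504 servings and 1.32 servings → $7.30.
The minimum over all feasible corners is $3.69.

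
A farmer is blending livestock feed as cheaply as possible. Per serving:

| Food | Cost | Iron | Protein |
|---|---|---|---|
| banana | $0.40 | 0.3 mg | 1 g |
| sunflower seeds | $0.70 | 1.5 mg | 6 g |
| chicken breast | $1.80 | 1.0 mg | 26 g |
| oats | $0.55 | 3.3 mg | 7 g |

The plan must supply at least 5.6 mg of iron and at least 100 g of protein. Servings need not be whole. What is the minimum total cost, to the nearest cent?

$6.96

The cheapest plan sits at a corner of the feasible region — with two constraints it uses at most two foods.
banana only: max(5.6/0.3, 100/1) = 100 servings → $40.00.
sunflower seeds only: max(5.6/1.5, 100/6) = 16.67 servings → $11.67.
chicken breast only: max(5.6/1.0, 100/26) = 5.6 servings → $10.08.
oats only: max(5.6/3.3, 100/7) = 14.29 servings → $7.86.
banana + sunflower seeds: intersection lies outside the first quadrant.
banana + chicken breast with both tight: 6.706 servings and 3.588 servings → $9.14.
banana + oats: the both-tight solution has a negative serving — not a feasible corner.
sunflower seeds + chicken breast with both tight: 1.382 servings and 3.527 servings → $7.32.
sunflower seeds + oats: intersection lies outside the first quadrant.
chicken breast + oats with both tight: 3.69 servings and 0.5787 servings → $6.96.
The minimum over all feasible corners is $6.96.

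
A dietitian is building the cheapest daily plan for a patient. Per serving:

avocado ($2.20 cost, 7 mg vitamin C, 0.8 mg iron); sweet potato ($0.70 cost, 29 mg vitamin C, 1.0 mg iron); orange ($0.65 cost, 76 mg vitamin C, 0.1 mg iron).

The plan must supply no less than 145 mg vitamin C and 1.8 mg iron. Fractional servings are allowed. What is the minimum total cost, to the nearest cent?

$2.00

avocado only: max(145/7, 1.8/0.8) = 20.71 servings → $45.57.
sweet potato only: max(145/29, 1.8/1.0) = 5 servings → $3.50.
orange only: max(145/76, 1.8/0.1) = 18 servings → $11.70.
avocado + sweet potato with both targets exact would need a negative amount; discard.
avocado + orange with both tight: 2.035 servings and 1.72 servings → $5.60.
sweet potato + orange with both tight: 1.673 servings and 1.269 servings → $2.00.
So the least-cost plan costs $2.00.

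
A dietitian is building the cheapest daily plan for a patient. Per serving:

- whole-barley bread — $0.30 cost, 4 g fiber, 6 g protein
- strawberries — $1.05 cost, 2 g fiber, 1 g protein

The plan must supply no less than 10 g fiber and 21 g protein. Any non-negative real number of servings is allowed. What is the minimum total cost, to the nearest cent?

A basic optimal solution has at most two foods positive. Try each food alone and each pair with both targets met exactly.
whole-barley bread only: max(10/4, 21/6) = 3.5 servings → $1.05.
strawberries only: max(10/2, 21/1) = 21 servings → $22.05.
whole-barley bread + strawberries: intersection lies outside the first quadrant.
Cheapest feasible corner: $1.05.

$1.05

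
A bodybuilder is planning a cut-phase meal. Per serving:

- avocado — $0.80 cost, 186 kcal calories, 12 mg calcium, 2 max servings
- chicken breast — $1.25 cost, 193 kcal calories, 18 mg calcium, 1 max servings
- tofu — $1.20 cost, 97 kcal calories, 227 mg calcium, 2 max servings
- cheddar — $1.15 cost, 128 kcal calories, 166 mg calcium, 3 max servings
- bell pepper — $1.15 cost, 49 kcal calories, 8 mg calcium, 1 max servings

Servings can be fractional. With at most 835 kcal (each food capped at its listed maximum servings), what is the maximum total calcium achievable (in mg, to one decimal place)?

Calcium per kcal: tofu 2.34, cheddar 1.297, bell pepper 0.1633, chicken breast 0.09326, avocado 0.06452.
Take 2 servings of tofu: uses 194 kcal, +454.0 mg calcium (running total 454.0 mg).
Take 3 servings of cheddar: uses 384 kcal, +498.0 mg calcium (running total 952.0 mg).
Take 1 serving of bell pepper: uses 49 kcal, +8.0 mg calcium (running total 960.0 mg).
Take 1 serving of chicken breast: uses 193 kcal, +18.0 mg calcium (running total 978.0 mg).
Take 0.08065 servings of avocado: uses 15 kcal, +1.0 mg calcium (running total 979.0 mg).
Greedy by best ratio exhausts the calories allowance optimally: 979.0 mg.

979.0 mg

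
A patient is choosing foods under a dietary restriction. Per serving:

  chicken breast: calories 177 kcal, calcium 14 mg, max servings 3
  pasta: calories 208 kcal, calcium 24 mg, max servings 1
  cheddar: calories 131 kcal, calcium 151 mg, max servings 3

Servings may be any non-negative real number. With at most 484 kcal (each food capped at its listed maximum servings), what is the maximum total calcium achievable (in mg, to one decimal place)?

Calcium per kcal: cheddar 1.153, pasta 0.1154, chicken breast 0.0791.
Take 3 servings of cheddar: uses 393 kcal, +453.0 mg calcium (running total 453.0 mg).
Take 0.4375 servings of pasta: uses 91 kcal, +10.5 mg calcium (running total 463.5 mg).
Greedy by best ratio exhausts the calories allowance optimally: 463.5 mg.

463.5 mg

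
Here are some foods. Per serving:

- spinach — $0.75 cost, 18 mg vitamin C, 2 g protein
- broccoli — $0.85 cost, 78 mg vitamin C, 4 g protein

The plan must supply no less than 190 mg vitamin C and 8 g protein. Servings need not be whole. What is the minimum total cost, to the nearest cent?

$2.07

The cheapest plan sits at a corner of the feasible region — with two constraints it uses at most two foods.
spinach only: max(190/18, 8/2) = 10.56 servings → $7.92.
broccoli only: max(190/78, 8/4) = 2.436 servings → $2.07.
spinach + broccoli: intersection lies outside the first quadrant.
The minimum over all feasible corners is $2.07.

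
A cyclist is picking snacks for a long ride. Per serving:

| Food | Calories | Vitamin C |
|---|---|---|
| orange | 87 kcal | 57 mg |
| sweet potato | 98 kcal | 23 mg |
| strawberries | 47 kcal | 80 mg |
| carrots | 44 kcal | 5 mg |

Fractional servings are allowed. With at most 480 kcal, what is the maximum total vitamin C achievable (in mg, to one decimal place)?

Vitamin C per kcal: strawberries 1.702, orange 0.6552, sweet potato 0.2347, carrots 0.1136.
With no serving limits, spend the whole calories allowance on strawberries: 480 kcal / 47 kcal × 80 mg = 817.0 mg.

817.0 mg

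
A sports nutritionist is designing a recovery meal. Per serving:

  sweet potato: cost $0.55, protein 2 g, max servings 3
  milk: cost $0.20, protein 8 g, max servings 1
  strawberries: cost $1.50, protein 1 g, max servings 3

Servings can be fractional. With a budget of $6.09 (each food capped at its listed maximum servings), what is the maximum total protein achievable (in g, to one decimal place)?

16.8 g

Protein per dollar: milk 40, sweet potato 3.636, strawberries 0.6667.
Take 1 serving of milk: spends $0.20, +8.0 g protein (running total 8.0 g).
Take 3 servings of sweet potato: spends $1.65, +6.0 g protein (running total 14.0 g).
Take 2.827 servings of strawberries: spends $4.24, +2.8 g protein (running total 16.8 g).
Greedy by best ratio exhausts the cost allowance optimally: 16.8 g.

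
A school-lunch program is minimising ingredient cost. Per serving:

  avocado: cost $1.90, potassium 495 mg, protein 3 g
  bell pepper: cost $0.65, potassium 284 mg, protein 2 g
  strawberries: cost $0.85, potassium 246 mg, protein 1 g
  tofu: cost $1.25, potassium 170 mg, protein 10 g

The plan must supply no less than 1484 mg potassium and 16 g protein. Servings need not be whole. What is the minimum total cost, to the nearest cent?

Compare the cost at each extreme point of the feasible region.
avocado only: max(1484/495, 16/3) = 5.333 servings → $10.13.
bell pepper only: max(1484/284, 16/2) = 8 servings → $5.20.
strawberries only: max(1484/246, 16/1) = 16 servings → $13.60.
tofu only: max(1484/170, 16/10) = 8.729 servings → $10.91.
avocado + bell pepper: intersection lies outside the first quadrant.
avocado + strawberries: the both-tight solution has a negative serving — not a feasible corner.
avocado + tofu with both tight: 2.73 servings and 0.7811 servings → $6.16.
bell pepper + strawberries: the both-tight solution has a negative serving — not a feasible corner.
bell pepper + tofu with both tight: 4.848 servings and 0.6304 servings → $3.94.
strawberries + tofu with both tight: 5.293 servings and 1.071 servings → $5.84.
Cheapest feasible corner: $3.94.

$3.94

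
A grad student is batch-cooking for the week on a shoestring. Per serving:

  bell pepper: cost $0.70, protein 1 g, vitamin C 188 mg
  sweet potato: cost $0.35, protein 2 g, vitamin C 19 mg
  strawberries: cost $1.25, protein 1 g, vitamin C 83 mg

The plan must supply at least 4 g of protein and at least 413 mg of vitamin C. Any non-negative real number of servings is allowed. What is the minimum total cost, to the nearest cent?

An LP optimum is at a vertex; with two nutrient constraints at most two foods are used. Check each candidate.
bell pepper only: max(4/1, 413/188) = 4 servings → $2.80.
sweet potato only: max(4/2, 413/19) = 21.74 servings → $7.61.
strawberries only: max(4/1, 413/83) = 4.976 servings → $6.22.
bell pepper + sweet potato with both tight: 2.101 servings and 0.9496 servings → $1.80.
bell pepper + strawberries with both tight: 0.7714 servings and 3.229 servings → $4.58.
sweet potato + strawberries with both targets exact would need a negative amount; discard.
The minimum over all feasible corners is $1.80.

$1.80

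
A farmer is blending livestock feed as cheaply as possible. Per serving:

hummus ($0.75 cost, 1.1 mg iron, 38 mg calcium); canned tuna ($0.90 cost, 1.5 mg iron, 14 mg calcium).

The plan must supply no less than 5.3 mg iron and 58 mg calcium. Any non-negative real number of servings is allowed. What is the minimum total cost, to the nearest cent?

$3.21

The cheapest plan sits at a corner of the feasible region — with two constraints it uses at most two foods.
hummus only: max(5.3/1.1, 58/38) = 4.818 servings → $3.61.
canned tuna only: max(5.3/1.5, 58/14) = 4.143 servings → $3.73.
hummus + canned tuna with both tight: 0.3077 servings and 3.308 servings → $3.21.
So the least-cost plan costs $3.21.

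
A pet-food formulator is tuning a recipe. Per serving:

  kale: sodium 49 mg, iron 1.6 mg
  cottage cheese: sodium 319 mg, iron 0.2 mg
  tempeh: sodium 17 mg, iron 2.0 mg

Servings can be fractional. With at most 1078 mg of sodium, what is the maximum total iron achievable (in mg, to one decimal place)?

Iron per mg sodium: tempeh 0.1176, kale 0.03265, cottage cheese 0.000627.
With no serving limits, spend the whole sodium allowance on tempeh: 1078 mg / 17 mg × 2.0 mg = 126.8 mg.

126.8 mg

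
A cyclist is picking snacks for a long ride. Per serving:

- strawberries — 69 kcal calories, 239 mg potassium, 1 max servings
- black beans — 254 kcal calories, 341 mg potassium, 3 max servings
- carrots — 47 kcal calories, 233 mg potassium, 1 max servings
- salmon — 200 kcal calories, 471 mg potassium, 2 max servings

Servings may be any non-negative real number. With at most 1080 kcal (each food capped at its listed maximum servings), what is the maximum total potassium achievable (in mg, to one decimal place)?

Potassium per kcal: carrots 4.957, strawberries 3.464, salmon 2.355, black beans 1.343.
Take 1 serving of carrots: uses 47 kcal, +233.0 mg potassium (running total 233.0 mg).
Take 1 serving of strawberries: uses 69 kcal, +239.0 mg potassium (running total 472.0 mg).
Take 2 servings of salmon: uses 400 kcal, +942.0 mg potassium (running total 1414.0 mg).
Take 2.22 servings of black beans: uses 564 kcal, +757.2 mg potassium (running total 2171.2 mg).
Greedy by best ratio exhausts the calories allowance optimally: 2171.2 mg.

2171.2 mg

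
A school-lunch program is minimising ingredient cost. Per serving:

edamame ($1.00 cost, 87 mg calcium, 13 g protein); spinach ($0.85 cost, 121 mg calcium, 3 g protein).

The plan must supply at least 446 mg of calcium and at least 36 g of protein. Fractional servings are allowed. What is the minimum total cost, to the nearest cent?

Two binding constraints pin down two serving amounts, so the optimal mix uses at most two foods. The candidates are each food alone (scaled to the tighter of calcium/protein) and each pair with both constraints tight.
edamame only: max(446/87, 36/13) = 5.126 servings → $5.13.
spinach only: max(446/121, 36/3) = 12 servings → $10.20.
edamame + spinach with both tight: 2.3 servings and 2.032 servings → $4.03.
So the least-cost plan costs $4.03.

$4.03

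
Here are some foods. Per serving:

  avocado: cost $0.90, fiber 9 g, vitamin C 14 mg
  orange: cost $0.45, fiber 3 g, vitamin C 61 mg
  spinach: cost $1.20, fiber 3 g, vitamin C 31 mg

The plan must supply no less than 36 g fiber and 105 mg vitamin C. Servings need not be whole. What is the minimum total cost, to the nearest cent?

At the optimum either one food covers both requirements or two foods hit both targets exactly; no other combination can be cheaper.
avocado only: max(36/9, 105/14) = 7.5 servings → $6.75.
orange only: max(36/3, 105/61) = 12 servings → $5.40.
spinach only: max(36/3, 105/31) = 12 servings → $14.40.
avocado + orange with both tight: 3.71 servings and 0.8698 servings → $3.73.
avocado + spinach with both tight: 3.38 servings and 1.861 servings → $5.27.
orange + spinach with both targets exact would need a negative amount; discard.
So the least-cost plan costs $3.73.

$3.73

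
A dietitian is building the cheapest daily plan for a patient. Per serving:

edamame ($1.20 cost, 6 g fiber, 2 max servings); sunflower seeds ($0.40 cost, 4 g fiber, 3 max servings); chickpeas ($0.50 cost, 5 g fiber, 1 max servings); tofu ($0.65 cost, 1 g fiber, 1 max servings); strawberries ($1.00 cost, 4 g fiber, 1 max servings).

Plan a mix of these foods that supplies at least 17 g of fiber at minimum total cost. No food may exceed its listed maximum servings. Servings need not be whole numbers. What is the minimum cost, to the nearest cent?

$1.70

Cost per g of fiber: sunflower seeds $0.1000, chickpeas $0.1000, edamame $0.2000, strawberries $0.2500, tofu $0.6500.
Take 3 servings of sunflower seeds: +12.0 g fiber for $1.20 (total $1.20, still need 5.0 g).
Take 1 serving of chickpeas: +5.0 g fiber for $0.50 (total $1.70, still need 0.0 g).
Filling from the cheapest source first is optimal under one linear minimum: $1.70.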